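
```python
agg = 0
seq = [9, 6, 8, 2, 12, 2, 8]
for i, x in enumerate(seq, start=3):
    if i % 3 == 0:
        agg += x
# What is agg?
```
Trace:
  agg=0
  agg=9, i=3, x=9
  agg=9, i=4, x=6
  agg=9, i=5, x=8
  agg=11, i=6, x=2
  agg=11, i=7, x=12
  agg=11, i=8, x=2
  agg=19, i=9, x=8

Final answer: 19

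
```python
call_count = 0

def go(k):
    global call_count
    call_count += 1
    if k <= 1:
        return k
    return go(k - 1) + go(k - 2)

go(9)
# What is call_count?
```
Call trace (a repeated sub-call is expanded the first time; later identical calls just restate its return value):
go(k=9)
  go(k=8)
    go(k=7)
      go(k=6)
        go(k=5)
          go(k=4)
            go(k=3)
              go(k=2)
                go(k=1)
                -> return 1
                go(k=0)
                -> return 0
              -> return 1
              go(k=1)
              -> return 1
            -> return 2
            go(k=2) -> return 1  (same call as traced above)
          -> return 3
          go(k=3) -> return 2  (same call as traced above)
        -> return 5
        go(k=4) -> return 3  (same call as traced above)
      -> return 8
      go(k=5) -> return 5  (same call as traced above)
    -> return 13
    go(k=6) -> return 8  (same call as traced above)
  -> return 21
  go(k=7) -> return 13  (same call as traced above)
-> return 34

call_count is incremented once per call, so count the calls in each subtree. Let C(k) = number of calls made by go(k).
C(0) = C(1) = 1 (base case, no recursion); C(k) = 1 + C(k - 1) + C(k - 2) otherwise.
C(2) = 1 + C(1) + C(0) = 1 + 1 + 1 = 3
C(3) = 1 + C(2) + C(1) = 1 + 3 + 1 = 5
C(4) = 1 + C(3) + C(2) = 1 + 5 + 3 = 9
C(5) = 1 + C(4) + C(3) = 1 + 9 + 5 = 15
C(6) = 1 + C(5) + C(4) = 1 + 15 + 9 = 25
C(7) = 1 + C(6) + C(5) = 1 + 25 + 15 = 41
C(8) = 1 + C(7) + C(6) = 1 + 41 + 25 = 67
C(9) = 1 + C(8) + C(7) = 1 + 67 + 41 = 109
call_count = C(9) = 109

Final answer: 109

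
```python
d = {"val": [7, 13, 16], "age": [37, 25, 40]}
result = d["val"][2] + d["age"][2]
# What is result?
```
Trace:
  d={'val': [7, 13, 16], 'age': [37, 25, 40]}
  d={'val': [7, 13, 16], 'age': [37, 25, 40]}, result=56

Final answer: 56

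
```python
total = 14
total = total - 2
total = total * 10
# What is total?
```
Trace:
  total=14
  total=12
  total=120

Final answer: 120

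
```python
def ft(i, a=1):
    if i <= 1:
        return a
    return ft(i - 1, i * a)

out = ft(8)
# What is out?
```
Call trace:
ft(i=8, a=1)
  ft(i=7, a=8)
    ft(i=6, a=56)
      ft(i=5, a=336)
        ft(i=4, a=1680)
          ft(i=3, a=6720)
            ft(i=2, a=20160)
              ft(i=1, a=40320)
              -> return 40320
            -> return 40320
          -> return 40320
        -> return 40320
      -> return 40320
    -> return 40320
  -> return 40320
-> return 40320

Final answer: 40320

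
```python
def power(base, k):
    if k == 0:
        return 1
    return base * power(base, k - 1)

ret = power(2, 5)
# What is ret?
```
Call trace:
power(base=2, k=5)
  power(base=2, k=4)
    power(base=2, k=3)
      power(base=2, k=2)
        power(base=2, k=1)
          power(base=2, k=0)
          -> return 1
        -> return 2
      -> return 4
    -> return 8
  -> return 16
-> return 32

Final answer: 32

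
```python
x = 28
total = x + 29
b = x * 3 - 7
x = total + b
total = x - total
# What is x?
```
Trace:
  x=28
  x=28, total=57
  x=28, total=57, b=77
  x=134, total=57, b=77
  x=134, total=77, b=77

Final answer: 134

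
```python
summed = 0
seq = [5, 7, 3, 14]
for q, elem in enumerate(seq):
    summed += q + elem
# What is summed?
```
Trace:
  summed=0
  summed=5, q=0, elem=5
  summed=13, q=1, elem=7
  summed=18, q=2, elem=3
  summed=35, q=3, elem=14

Final answer: 35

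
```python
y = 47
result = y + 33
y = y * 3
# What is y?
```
Trace:
  y=47
  y=47, result=80
  y=141, result=80

Final answer: 141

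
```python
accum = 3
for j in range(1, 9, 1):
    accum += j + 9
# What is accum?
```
Trace:
  accum=3
  accum=13, j=1
  accum=24, j=2
  accum=36, j=3
  accum=49, j=4
  accum=63, j=5
  accum=78, j=6
  accum=94, j=7
  accum=111, j=8

Final answer: 111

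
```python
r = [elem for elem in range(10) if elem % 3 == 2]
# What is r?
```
Trace:
  elem=0
  elem=1
  elem=2
  elem=3
  elem=4
  elem=5
  elem=6
  elem=7
  elem=8
  elem=9
  r=[2, 5, 8]

Final answer: [2, 5, 8]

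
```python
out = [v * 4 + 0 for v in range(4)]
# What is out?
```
Trace:
  v=0
  v=1
  v=2
  v=3
  out=[0, 4, 8, 12]

Final answer: [0, 4, 8, 12]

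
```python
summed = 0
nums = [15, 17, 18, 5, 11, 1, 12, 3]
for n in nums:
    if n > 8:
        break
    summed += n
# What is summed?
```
Trace:
  summed=0
  summed=0, n=15

Final answer: 0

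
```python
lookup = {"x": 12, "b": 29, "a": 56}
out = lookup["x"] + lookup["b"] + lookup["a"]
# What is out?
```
Trace:
  lookup={'x': 12, 'b': 29, 'a': 56}
  lookup={'x': 12, 'b': 29, 'a': 56}, out=97

Final answer: 97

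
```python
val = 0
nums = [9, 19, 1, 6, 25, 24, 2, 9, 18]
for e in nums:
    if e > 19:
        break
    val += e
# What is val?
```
Trace:
  val=0
  val=9, e=9
  val=28, e=19
  val=29, e=1
  val=35, e=6
  val=35, e=25

Final answer: 35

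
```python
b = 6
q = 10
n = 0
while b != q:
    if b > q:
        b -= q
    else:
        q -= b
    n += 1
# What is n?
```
Trace:
  b=6
  b=6, q=10
  b=6, q=10, n=0
  b=6, q=4, n=1
  b=2, q=4, n=2
  b=2, q=2, n=3

Final answer: 3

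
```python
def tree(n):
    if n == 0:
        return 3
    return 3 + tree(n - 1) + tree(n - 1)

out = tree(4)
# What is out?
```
Call trace (a repeated sub-call is expanded the first time; later identical calls just restate its return value):
tree(n=4)
  tree(n=3)
    tree(n=2)
      tree(n=1)
        tree(n=0)
        -> return 3
        tree(n=0)
        -> return 3
      -> return 9
      tree(n=1) -> return 9  (same call as traced above)
    -> return 21
    tree(n=2) -> return 21  (same call as traced above)
  -> return 45
  tree(n=3) -> return 45  (same call as traced above)
-> return 93

Final answer: 93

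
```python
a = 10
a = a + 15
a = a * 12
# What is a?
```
Trace:
  a=10
  a=25
  a=300

Final answer: 300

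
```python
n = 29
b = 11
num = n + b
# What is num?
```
Trace:
  n=29
  n=29, b=11
  n=29, b=11, num=40

Final answer: 40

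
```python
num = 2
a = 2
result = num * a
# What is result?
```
Trace:
  num=2
  num=2, a=2
  num=2, a=2, result=4

Final answer: 4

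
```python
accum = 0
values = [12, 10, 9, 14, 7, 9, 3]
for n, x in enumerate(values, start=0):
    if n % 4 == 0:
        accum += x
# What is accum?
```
Trace:
  accum=0
  accum=12, n=0, x=12
  accum=12, n=1, x=10
  accum=12, n=2, x=9
  accum=12, n=3, x=14
  accum=19, n=4, x=7
  accum=19, n=5, x=9
  accum=19, n=6, x=3

Final answer: 19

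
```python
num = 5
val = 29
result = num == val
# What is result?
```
Trace:
  num=5
  num=5, val=29
  num=5, val=29, result=False

Final answer: False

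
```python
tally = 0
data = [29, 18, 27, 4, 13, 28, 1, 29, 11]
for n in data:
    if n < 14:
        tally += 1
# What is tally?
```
Trace:
  tally=0
  tally=0, n=29
  tally=0, n=18
  tally=0, n=27
  tally=1, n=4
  tally=2, n=13
  tally=2, n=28
  tally=3, n=1
  tally=3, n=29
  tally=4, n=11

Final answer: 4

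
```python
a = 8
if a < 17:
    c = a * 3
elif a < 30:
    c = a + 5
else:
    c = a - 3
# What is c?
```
Trace:
  a=8
  a=8, c=24

Final answer: 24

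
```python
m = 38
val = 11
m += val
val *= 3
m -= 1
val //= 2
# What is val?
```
Trace:
  m=38
  m=38, val=11
  m=49, val=11
  m=49, val=33
  m=48, val=33
  m=48, val=16

Final answer: 16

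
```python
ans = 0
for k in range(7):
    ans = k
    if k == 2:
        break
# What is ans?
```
Trace:
  ans=0
  ans=0, k=0
  ans=1, k=1
  ans=2, k=2

Final answer: 2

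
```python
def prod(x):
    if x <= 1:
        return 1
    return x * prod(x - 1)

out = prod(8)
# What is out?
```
Call trace:
prod(x=8)
  prod(x=7)
    prod(x=6)
      prod(x=5)
        prod(x=4)
          prod(x=3)
            prod(x=2)
              prod(x=1)
              -> return 1
            -> return 2
          -> return 6
        -> return 24
      -> return 120
    -> return 720
  -> return 5040
-> return 40320

Final answer: 40320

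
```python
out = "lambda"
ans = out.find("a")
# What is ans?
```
Trace:
  out='lambda'
  out='lambda', ans=1

Final answer: 1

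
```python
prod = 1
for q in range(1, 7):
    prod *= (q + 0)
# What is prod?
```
Trace:
  prod=1
  prod=1, q=1
  prod=2, q=2
  prod=6, q=3
  prod=24, q=4
  prod=120, q=5
  prod=720, q=6

Final answer: 720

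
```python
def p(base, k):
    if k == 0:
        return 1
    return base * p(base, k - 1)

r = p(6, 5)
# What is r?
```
Call trace:
p(base=6, k=5)
  p(base=6, k=4)
    p(base=6, k=3)
      p(base=6, k=2)
        p(base=6, k=1)
          p(base=6, k=0)
          -> return 1
        -> return 6
      -> return 36
    -> return 216
  -> return 1296
-> return 7776

Final answer: 7776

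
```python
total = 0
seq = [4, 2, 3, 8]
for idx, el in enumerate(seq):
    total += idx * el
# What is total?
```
Trace:
  total=0
  total=0, idx=0, el=4
  total=2, idx=1, el=2
  total=8, idx=2, el=3
  total=32, idx=3, el=8

Final answer: 32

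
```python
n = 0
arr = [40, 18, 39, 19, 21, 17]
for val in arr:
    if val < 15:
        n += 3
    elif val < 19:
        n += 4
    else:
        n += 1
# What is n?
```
Trace:
  n=0
  n=1, val=40
  n=5, val=18
  n=6, val=39
  n=7, val=19
  n=8, val=21
  n=12, val=17

Final answer: 12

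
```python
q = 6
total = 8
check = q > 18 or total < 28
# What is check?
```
Trace:
  q=6
  q=6, total=8
  q=6, total=8, check=True

Final answer: True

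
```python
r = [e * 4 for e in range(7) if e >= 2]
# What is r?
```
Trace:
  e=0
  e=1
  e=2
  e=3
  e=4
  e=5
  e=6
  r=[8, 12, 16, 20, 24]

Final answer: [8, 12, 16, 20, 24]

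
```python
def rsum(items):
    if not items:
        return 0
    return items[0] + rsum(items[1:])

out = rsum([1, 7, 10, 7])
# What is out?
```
Call trace:
rsum(items=[1, 7, 10, 7])
  rsum(items=[7, 10, 7])
    rsum(items=[10, 7])
      rsum(items=[7])
        rsum(items=[])
        -> return 0
      -> return 7
    -> return 17
  -> return 24
-> return 25

Final answer: 25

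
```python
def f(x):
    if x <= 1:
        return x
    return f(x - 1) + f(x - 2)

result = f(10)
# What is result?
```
Call trace (a repeated sub-call is expanded the first time; later identical calls just restate its return value):
f(x=10)
  f(x=9)
    f(x=8)
      f(x=7)
        f(x=6)
          f(x=5)
            f(x=4)
              f(x=3)
                f(x=2)
                  f(x=1)
                  -> return 1
                  f(x=0)
                  -> return 0
                -> return 1
                f(x=1)
                -> return 1
              -> return 2
              f(x=2) -> return 1  (same call as traced above)
            -> return 3
            f(x=3) -> return 2  (same call as traced above)
          -> return 5
          f(x=4) -> return 3  (same call as traced above)
        -> return 8
        f(x=5) -> return 5  (same call as traced above)
      -> return 13
      f(x=6) -> return 8  (same call as traced above)
    -> return 21
    f(x=7) -> return 13  (same call as traced above)
  -> return 34
  f(x=8) -> return 21  (same call as traced above)
-> return 55

Final answer: 55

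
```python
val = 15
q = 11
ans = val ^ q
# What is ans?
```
Trace:
  val=15
  val=15, q=11
  val=15, q=11, ans=4

Final answer: 4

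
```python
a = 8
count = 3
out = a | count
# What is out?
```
Trace:
  a=8
  a=8, count=3
  a=8, count=3, out=11

Final answer: 11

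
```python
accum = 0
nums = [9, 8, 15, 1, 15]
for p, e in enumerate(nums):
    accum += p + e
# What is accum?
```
Trace:
  accum=0
  accum=9, p=0, e=9
  accum=18, p=1, e=8
  accum=35, p=2, e=15
  accum=39, p=3, e=1
  accum=58, p=4, e=15

Final answer: 58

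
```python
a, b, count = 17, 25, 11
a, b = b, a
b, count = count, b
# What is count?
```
Trace:
  a=17, b=25, count=11
  a=25, b=17, count=11
  a=25, b=11, count=17

Final answer: 17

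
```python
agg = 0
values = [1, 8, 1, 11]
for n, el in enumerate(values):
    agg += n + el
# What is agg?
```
Trace:
  agg=0
  agg=1, n=0, el=1
  agg=10, n=1, el=8
  agg=13, n=2, el=1
  agg=27, n=3, el=11

Final answer: 27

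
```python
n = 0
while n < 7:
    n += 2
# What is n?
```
Trace:
  n=0
  n=2
  n=4
  n=6
  n=8

Final answer: 8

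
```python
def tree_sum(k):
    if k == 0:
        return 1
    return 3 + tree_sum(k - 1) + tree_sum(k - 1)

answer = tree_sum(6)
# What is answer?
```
Call trace (a repeated sub-call is expanded the first time; later identical calls just restate its return value):
tree_sum(k=6)
  tree_sum(k=5)
    tree_sum(k=4)
      tree_sum(k=3)
        tree_sum(k=2)
          tree_sum(k=1)
            tree_sum(k=0)
            -> return 1
            tree_sum(k=0)
            -> return 1
          -> return 5
          tree_sum(k=1) -> return 5  (same call as traced above)
        -> return 13
        tree_sum(k=2) -> return 13  (same call as traced above)
      -> return 29
      tree_sum(k=3) -> return 29  (same call as traced above)
    -> return 61
    tree_sum(k=4) -> return 61  (same call as traced above)
  -> return 125
  tree_sum(k=5) -> return 125  (same call as traced above)
-> return 253

Final answer: 253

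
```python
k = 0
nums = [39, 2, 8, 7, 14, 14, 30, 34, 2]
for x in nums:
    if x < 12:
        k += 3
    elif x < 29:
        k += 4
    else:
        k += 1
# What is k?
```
Trace:
  k=0
  k=1, x=39
  k=4, x=2
  k=7, x=8
  k=10, x=7
  k=14, x=14
  k=18, x=14
  k=19, x=30
  k=20, x=34
  k=23, x=2

Final answer: 23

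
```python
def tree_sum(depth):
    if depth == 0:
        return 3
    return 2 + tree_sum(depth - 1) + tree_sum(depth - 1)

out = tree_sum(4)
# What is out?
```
Call trace (a repeated sub-call is expanded the first time; later identical calls just restate its return value):
tree_sum(depth=4)
  tree_sum(depth=3)
    tree_sum(depth=2)
      tree_sum(depth=1)
        tree_sum(depth=0)
        -> return 3
        tree_sum(depth=0)
        -> return 3
      -> return 8
      tree_sum(depth=1) -> return 8  (same call as traced above)
    -> return 18
    tree_sum(depth=2) -> return 18  (same call as traced above)
  -> return 38
  tree_sum(depth=3) -> return 38  (same call as traced above)
-> return 78

Final answer: 78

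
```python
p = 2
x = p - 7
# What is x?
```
Trace:
  p=2
  p=2, x=-5

Final answer: -5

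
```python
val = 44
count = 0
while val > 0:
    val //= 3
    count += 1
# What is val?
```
Trace:
  val=44
  val=44, count=0
  val=14, count=1
  val=4, count=2
  val=1, count=3
  val=0, count=4

Final answer: 0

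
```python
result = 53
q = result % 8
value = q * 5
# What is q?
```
Trace:
  result=53
  result=53, q=5
  result=53, q=5, value=25

Final answer: 5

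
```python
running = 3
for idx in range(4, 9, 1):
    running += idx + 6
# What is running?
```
Trace:
  running=3
  running=13, idx=4
  running=24, idx=5
  running=36, idx=6
  running=49, idx=7
  running=63, idx=8

Final answer: 63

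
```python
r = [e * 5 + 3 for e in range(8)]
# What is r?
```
Trace:
  e=0
  e=1
  e=2
  e=3
  e=4
  e=5
  e=6
  e=7
  r=[3, 8, 13, 18, 23, 28, 33, 38]

Final answer: [3, 8, 13, 18, 23, 28, 33, 38]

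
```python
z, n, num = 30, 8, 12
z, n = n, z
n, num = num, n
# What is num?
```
Trace:
  z=30, n=8, num=12
  z=8, n=30, num=12
  z=8, n=12, num=30

Final answer: 30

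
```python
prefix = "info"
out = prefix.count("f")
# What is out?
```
Trace:
  prefix='info'
  prefix='info', out=1

Final answer: 1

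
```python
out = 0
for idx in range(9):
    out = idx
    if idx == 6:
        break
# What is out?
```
Trace:
  out=0
  out=0, idx=0
  out=1, idx=1
  out=2, idx=2
  out=3, idx=3
  out=4, idx=4
  out=5, idx=5
  out=6, idx=6

Final answer: 6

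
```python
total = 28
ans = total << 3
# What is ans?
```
Trace:
  total=28
  total=28, ans=224

Final answer: 224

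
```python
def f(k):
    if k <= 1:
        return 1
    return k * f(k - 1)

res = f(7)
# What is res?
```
Call trace:
f(k=7)
  f(k=6)
    f(k=5)
      f(k=4)
        f(k=3)
          f(k=2)
            f(k=1)
            -> return 1
          -> return 2
        -> return 6
      -> return 24
    -> return 120
  -> return 720
-> return 5040

Final answer: 5040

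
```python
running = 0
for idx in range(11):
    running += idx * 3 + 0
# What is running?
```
Trace:
  running=0
  running=0, idx=0
  running=3, idx=1
  running=9, idx=2
  running=18, idx=3
  running=30, idx=4
  running=45, idx=5
  running=63, idx=6
  running=84, idx=7
  running=108, idx=8
  running=135, idx=9
  running=165, idx=10

Final answer: 165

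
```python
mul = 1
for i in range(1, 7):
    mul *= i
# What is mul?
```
Trace:
  mul=1
  mul=1, i=1
  mul=2, i=2
  mul=6, i=3
  mul=24, i=4
  mul=120, i=5
  mul=720, i=6

Final answer: 720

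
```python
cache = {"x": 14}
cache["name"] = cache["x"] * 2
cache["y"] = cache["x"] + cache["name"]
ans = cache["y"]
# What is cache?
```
Trace:
  cache={'x': 14}
  cache={'x': 14, 'name': 28}
  cache={'x': 14, 'name': 28, 'y': 42}
  cache={'x': 14, 'name': 28, 'y': 42}, ans=42

Final answer: {'x': 14, 'name': 28, 'y': 42}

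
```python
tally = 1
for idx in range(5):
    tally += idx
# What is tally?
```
Trace:
  tally=1
  tally=1, idx=0
  tally=2, idx=1
  tally=4, idx=2
  tally=7, idx=3
  tally=11, idx=4

Final answer: 11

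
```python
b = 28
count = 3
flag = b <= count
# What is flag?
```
Trace:
  b=28
  b=28, count=3
  b=28, count=3, flag=False

Final answer: False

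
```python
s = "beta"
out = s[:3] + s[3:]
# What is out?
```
Trace:
  s='beta'
  s='beta', out='beta'

Final answer: 'beta'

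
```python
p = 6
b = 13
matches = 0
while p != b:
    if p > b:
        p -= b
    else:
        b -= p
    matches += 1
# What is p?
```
Trace:
  p=6
  p=6, b=13
  p=6, b=13, matches=0
  p=6, b=7, matches=1
  p=6, b=1, matches=2
  p=5, b=1, matches=3
  p=4, b=1, matches=4
  p=3, b=1, matches=5
  p=2, b=1, matches=6
  p=1, b=1, matches=7

Final answer: 1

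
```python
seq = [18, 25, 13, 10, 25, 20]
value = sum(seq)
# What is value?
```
Trace:
  seq=[18, 25, 13, 10, 25, 20]
  seq=[18, 25, 13, 10, 25, 20], value=111

Final answer: 111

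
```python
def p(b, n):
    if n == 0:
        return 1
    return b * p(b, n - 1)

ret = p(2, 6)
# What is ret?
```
Call trace:
p(b=2, n=6)
  p(b=2, n=5)
    p(b=2, n=4)
      p(b=2, n=3)
        p(b=2, n=2)
          p(b=2, n=1)
            p(b=2, n=0)
            -> return 1
          -> return 2
        -> return 4
      -> return 8
    -> return 16
  -> return 32
-> return 64

Final answer: 64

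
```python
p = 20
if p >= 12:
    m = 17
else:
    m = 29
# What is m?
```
Trace:
  p=20
  p=20, m=17

Final answer: 17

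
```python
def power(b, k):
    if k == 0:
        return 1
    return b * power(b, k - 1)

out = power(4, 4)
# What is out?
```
Call trace:
power(b=4, k=4)
  power(b=4, k=3)
    power(b=4, k=2)
      power(b=4, k=1)
        power(b=4, k=0)
        -> return 1
      -> return 4
    -> return 16
  -> return 64
-> return 256

Final answer: 256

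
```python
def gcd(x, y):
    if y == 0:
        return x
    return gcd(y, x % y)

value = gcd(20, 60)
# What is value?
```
Call trace:
gcd(x=20, y=60)
  gcd(x=60, y=20)
    gcd(x=20, y=0)
    -> return 20
  -> return 20
-> return 20

Final answer: 20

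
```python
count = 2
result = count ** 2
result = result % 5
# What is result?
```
Trace:
  count=2
  count=2, result=4
  count=2, result=4

Final answer: 4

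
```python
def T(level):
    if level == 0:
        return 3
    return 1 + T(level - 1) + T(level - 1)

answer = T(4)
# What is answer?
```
Call trace (a repeated sub-call is expanded the first time; later identical calls just restate its return value):
T(level=4)
  T(level=3)
    T(level=2)
      T(level=1)
        T(level=0)
        -> return 3
        T(level=0)
        -> return 3
      -> return 7
      T(level=1) -> return 7  (same call as traced above)
    -> return 15
    T(level=2) -> return 15  (same call as traced above)
  -> return 31
  T(level=3) -> return 31  (same call as traced above)
-> return 63

Final answer: 63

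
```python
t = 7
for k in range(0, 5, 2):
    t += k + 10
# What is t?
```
Trace:
  t=7
  t=17, k=0
  t=29, k=2
  t=43, k=4

Final answer: 43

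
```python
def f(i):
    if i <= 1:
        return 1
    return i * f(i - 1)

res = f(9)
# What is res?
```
Call trace:
f(i=9)
  f(i=8)
    f(i=7)
      f(i=6)
        f(i=5)
          f(i=4)
            f(i=3)
              f(i=2)
                f(i=1)
                -> return 1
              -> return 2
            -> return 6
          -> return 24
        -> return 120
      -> return 720
    -> return 5040
  -> return 40320
-> return 362880

Final answer: 362880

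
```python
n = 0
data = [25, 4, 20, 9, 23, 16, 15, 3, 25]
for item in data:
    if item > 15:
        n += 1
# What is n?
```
Trace:
  n=0
  n=1, item=25
  n=1, item=4
  n=2, item=20
  n=2, item=9
  n=3, item=23
  n=4, item=16
  n=4, item=15
  n=4, item=3
  n=5, item=25

Final answer: 5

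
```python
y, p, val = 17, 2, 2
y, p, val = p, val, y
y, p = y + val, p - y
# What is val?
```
Trace:
  y=17, p=2, val=2
  y=2, p=2, val=17
  y=19, p=0, val=17

Final answer: 17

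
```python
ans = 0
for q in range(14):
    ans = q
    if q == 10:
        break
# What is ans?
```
Trace:
  ans=0
  ans=0, q=0
  ans=1, q=1
  ans=2, q=2
  ans=3, q=3
  ans=4, q=4
  ans=5, q=5
  ans=6, q=6
  ans=7, q=7
  ans=8, q=8
  ans=9, q=9
  ans=10, q=10

Final answer: 10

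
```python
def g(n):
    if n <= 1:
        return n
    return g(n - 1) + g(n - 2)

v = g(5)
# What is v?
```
Call trace (a repeated sub-call is expanded the first time; later identical calls just restate its return value):
g(n=5)
  g(n=4)
    g(n=3)
      g(n=2)
        g(n=1)
        -> return 1
        g(n=0)
        -> return 0
      -> return 1
      g(n=1)
      -> return 1
    -> return 2
    g(n=2) -> return 1  (same call as traced above)
  -> return 3
  g(n=3) -> return 2  (same call as traced above)
-> return 5

Final answer: 5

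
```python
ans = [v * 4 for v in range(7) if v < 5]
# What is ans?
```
Trace:
  v=0
  v=1
  v=2
  v=3
  v=4
  v=5
  v=6
  ans=[0, 4, 8, 12, 16]

Final answer: [0, 4, 8, 12, 16]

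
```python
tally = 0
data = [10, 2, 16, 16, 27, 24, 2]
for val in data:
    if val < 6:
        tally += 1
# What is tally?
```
Trace:
  tally=0
  tally=0, val=10
  tally=1, val=2
  tally=1, val=16
  tally=1, val=16
  tally=1, val=27
  tally=1, val=24
  tally=2, val=2

Final answer: 2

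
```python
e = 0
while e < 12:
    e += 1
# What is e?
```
Trace:
  e=0
  e=1
  e=2
  e=3
  e=4
  e=5
  e=6
  e=7
  e=8
  e=9
  e=10
  e=11
  e=12

Final answer: 12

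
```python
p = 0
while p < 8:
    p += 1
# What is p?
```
Trace:
  p=0
  p=1
  p=2
  p=3
  p=4
  p=5
  p=6
  p=7
  p=8

Final answer: 8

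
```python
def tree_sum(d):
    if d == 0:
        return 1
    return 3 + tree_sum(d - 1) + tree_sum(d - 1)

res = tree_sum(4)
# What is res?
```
Call trace (a repeated sub-call is expanded the first time; later identical calls just restate its return value):
tree_sum(d=4)
  tree_sum(d=3)
    tree_sum(d=2)
      tree_sum(d=1)
        tree_sum(d=0)
        -> return 1
        tree_sum(d=0)
        -> return 1
      -> return 5
      tree_sum(d=1) -> return 5  (same call as traced above)
    -> return 13
    tree_sum(d=2) -> return 13  (same call as traced above)
  -> return 29
  tree_sum(d=3) -> return 29  (same call as traced above)
-> return 61

Final answer: 61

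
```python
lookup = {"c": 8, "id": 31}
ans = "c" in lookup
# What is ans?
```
Trace:
  lookup={'c': 8, 'id': 31}
  lookup={'c': 8, 'id': 31}, ans=True

Final answer: True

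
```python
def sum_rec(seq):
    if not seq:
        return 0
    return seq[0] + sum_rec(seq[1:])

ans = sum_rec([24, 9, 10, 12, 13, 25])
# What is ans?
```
Call trace:
sum_rec(seq=[24, 9, 10, 12, 13, 25])
  sum_rec(seq=[9, 10, 12, 13, 25])
    sum_rec(seq=[10, 12, 13, 25])
      sum_rec(seq=[12, 13, 25])
        sum_rec(seq=[13, 25])
          sum_rec(seq=[25])
            sum_rec(seq=[])
            -> return 0
          -> return 25
        -> return 38
      -> return 50
    -> return 60
  -> return 69
-> return 93

Final answer: 93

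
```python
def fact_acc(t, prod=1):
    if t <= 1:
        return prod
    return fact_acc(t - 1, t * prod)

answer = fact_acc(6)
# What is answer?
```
Call trace:
fact_acc(t=6, prod=1)
  fact_acc(t=5, prod=6)
    fact_acc(t=4, prod=30)
      fact_acc(t=3, prod=120)
        fact_acc(t=2, prod=360)
          fact_acc(t=1, prod=720)
          -> return 720
        -> return 720
      -> return 720
    -> return 720
  -> return 720
-> return 720

Final answer: 720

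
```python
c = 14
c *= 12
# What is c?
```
Trace:
  c=14
  c=168

Final answer: 168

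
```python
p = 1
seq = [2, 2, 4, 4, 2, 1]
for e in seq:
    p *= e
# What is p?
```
Trace:
  p=1
  p=2, e=2
  p=4, e=2
  p=16, e=4
  p=64, e=4
  p=128, e=2
  p=128, e=1

Final answer: 128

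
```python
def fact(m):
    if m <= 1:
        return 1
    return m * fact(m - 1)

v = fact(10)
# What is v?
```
Call trace:
fact(m=10)
  fact(m=9)
    fact(m=8)
      fact(m=7)
        fact(m=6)
          fact(m=5)
            fact(m=4)
              fact(m=3)
                fact(m=2)
                  fact(m=1)
                  -> return 1
                -> return 2
              -> return 6
            -> return 24
          -> return 120
        -> return 720
      -> return 5040
    -> return 40320
  -> return 362880
-> return 3628800

Final answer: 3628800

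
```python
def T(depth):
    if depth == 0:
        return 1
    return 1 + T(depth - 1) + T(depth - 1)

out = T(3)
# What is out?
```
Call trace (a repeated sub-call is expanded the first time; later identical calls just restate its return value):
T(depth=3)
  T(depth=2)
    T(depth=1)
      T(depth=0)
      -> return 1
      T(depth=0)
      -> return 1
    -> return 3
    T(depth=1) -> return 3  (same call as traced above)
  -> return 7
  T(depth=2) -> return 7  (same call as traced above)
-> return 15

Final answer: 15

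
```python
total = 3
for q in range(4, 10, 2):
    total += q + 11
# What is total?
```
Trace:
  total=3
  total=18, q=4
  total=35, q=6
  total=54, q=8

Final answer: 54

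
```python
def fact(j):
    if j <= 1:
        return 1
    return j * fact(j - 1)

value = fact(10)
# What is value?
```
Call trace:
fact(j=10)
  fact(j=9)
    fact(j=8)
      fact(j=7)
        fact(j=6)
          fact(j=5)
            fact(j=4)
              fact(j=3)
                fact(j=2)
                  fact(j=1)
                  -> return 1
                -> return 2
              -> return 6
            -> return 24
          -> return 120
        -> return 720
      -> return 5040
    -> return 40320
  -> return 362880
-> return 3628800

Final answer: 3628800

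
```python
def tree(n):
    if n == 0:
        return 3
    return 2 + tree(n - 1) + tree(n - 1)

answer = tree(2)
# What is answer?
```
Call trace (a repeated sub-call is expanded the first time; later identical calls just restate its return value):
tree(n=2)
  tree(n=1)
    tree(n=0)
    -> return 3
    tree(n=0)
    -> return 3
  -> return 8
  tree(n=1) -> return 8  (same call as traced above)
-> return 18

Final answer: 18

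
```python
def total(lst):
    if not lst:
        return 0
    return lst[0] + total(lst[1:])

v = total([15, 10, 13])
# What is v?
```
Call trace:
total(lst=[15, 10, 13])
  total(lst=[10, 13])
    total(lst=[13])
      total(lst=[])
      -> return 0
    -> return 13
  -> return 23
-> return 38

Final answer: 38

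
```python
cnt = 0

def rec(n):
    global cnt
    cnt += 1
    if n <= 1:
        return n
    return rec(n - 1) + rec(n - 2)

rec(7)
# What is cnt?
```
Call trace (a repeated sub-call is expanded the first time; later identical calls just restate its return value):
rec(n=7)
  rec(n=6)
    rec(n=5)
      rec(n=4)
        rec(n=3)
          rec(n=2)
            rec(n=1)
            -> return 1
            rec(n=0)
            -> return 0
          -> return 1
          rec(n=1)
          -> return 1
        -> return 2
        rec(n=2) -> return 1  (same call as traced above)
      -> return 3
      rec(n=3) -> return 2  (same call as traced above)
    -> return 5
    rec(n=4) -> return 3  (same call as traced above)
  -> return 8
  rec(n=5) -> return 5  (same call as traced above)
-> return 13

cnt is incremented once per call, so count the calls in each subtree. Let C(n) = number of calls made by rec(n).
C(0) = C(1) = 1 (base case, no recursion); C(n) = 1 + C(n - 1) + C(n - 2) otherwise.
C(2) = 1 + C(1) + C(0) = 1 + 1 + 1 = 3
C(3) = 1 + C(2) + C(1) = 1 + 3 + 1 = 5
C(4) = 1 + C(3) + C(2) = 1 + 5 + 3 = 9
C(5) = 1 + C(4) + C(3) = 1 + 9 + 5 = 15
C(6) = 1 + C(5) + C(4) = 1 + 15 + 9 = 25
C(7) = 1 + C(6) + C(5) = 1 + 25 + 15 = 41
cnt = C(7) = 41

Final answer: 41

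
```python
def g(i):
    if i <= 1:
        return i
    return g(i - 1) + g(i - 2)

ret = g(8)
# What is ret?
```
Call trace (a repeated sub-call is expanded the first time; later identical calls just restate its return value):
g(i=8)
  g(i=7)
    g(i=6)
      g(i=5)
        g(i=4)
          g(i=3)
            g(i=2)
              g(i=1)
              -> return 1
              g(i=0)
              -> return 0
            -> return 1
            g(i=1)
            -> return 1
          -> return 2
          g(i=2) -> return 1  (same call as traced above)
        -> return 3
        g(i=3) -> return 2  (same call as traced above)
      -> return 5
      g(i=4) -> return 3  (same call as traced above)
    -> return 8
    g(i=5) -> return 5  (same call as traced above)
  -> return 13
  g(i=6) -> return 8  (same call as traced above)
-> return 21

Final answer: 21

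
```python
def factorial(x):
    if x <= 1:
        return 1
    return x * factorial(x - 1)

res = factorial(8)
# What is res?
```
Call trace:
factorial(x=8)
  factorial(x=7)
    factorial(x=6)
      factorial(x=5)
        factorial(x=4)
          factorial(x=3)
            factorial(x=2)
              factorial(x=1)
              -> return 1
            -> return 2
          -> return 6
        -> return 24
      -> return 120
    -> return 720
  -> return 5040
-> return 40320

Final answer: 40320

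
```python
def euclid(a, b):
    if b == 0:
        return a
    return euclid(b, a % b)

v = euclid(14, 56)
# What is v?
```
Call trace:
euclid(a=14, b=56)
  euclid(a=56, b=14)
    euclid(a=14, b=0)
    -> return 14
  -> return 14
-> return 14

Final answer: 14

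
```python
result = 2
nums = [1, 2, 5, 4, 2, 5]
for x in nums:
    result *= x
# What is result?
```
Trace:
  result=2
  result=2, x=1
  result=4, x=2
  result=20, x=5
  result=80, x=4
  result=160, x=2
  result=800, x=5

Final answer: 800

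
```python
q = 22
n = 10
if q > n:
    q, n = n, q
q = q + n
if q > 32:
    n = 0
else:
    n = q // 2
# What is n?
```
Trace:
  q=22
  q=22, n=10
  q=10, n=22
  q=32, n=22
  q=32, n=16

Final answer: 16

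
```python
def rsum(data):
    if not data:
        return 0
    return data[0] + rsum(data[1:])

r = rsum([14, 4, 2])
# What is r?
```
Call trace:
rsum(data=[14, 4, 2])
  rsum(data=[4, 2])
    rsum(data=[2])
      rsum(data=[])
      -> return 0
    -> return 2
  -> return 6
-> return 20

Final answer: 20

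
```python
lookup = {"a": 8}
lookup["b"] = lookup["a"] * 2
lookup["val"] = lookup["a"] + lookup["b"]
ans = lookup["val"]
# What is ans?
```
Trace:
  lookup={'a': 8}
  lookup={'a': 8, 'b': 16}
  lookup={'a': 8, 'b': 16, 'val': 24}
  lookup={'a': 8, 'b': 16, 'val': 24}, ans=24

Final answer: 24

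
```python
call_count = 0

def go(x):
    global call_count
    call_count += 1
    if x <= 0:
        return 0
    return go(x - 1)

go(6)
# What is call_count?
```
Call trace:
go(x=6)
  go(x=5)
    go(x=4)
      go(x=3)
        go(x=2)
          go(x=1)
            go(x=0)
            -> return 0
          -> return 0
        -> return 0
      -> return 0
    -> return 0
  -> return 0
-> return 0

call_count is incremented once per call. go is entered once for each x = 6, 5, 4, 3, 2, 1, 0 (the x <= 0 call returns without recursing), i.e. 6 + 1 calls.
call_count = 7

Final answer: 7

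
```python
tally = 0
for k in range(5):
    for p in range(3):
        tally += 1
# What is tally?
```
Trace:
  tally=0
  tally=1, k=0, p=0
  tally=2, k=0, p=1
  tally=3, k=0, p=2
  tally=4, k=1, p=0
  tally=5, k=1, p=1
  tally=6, k=1, p=2
  tally=7, k=2, p=0
  tally=8, k=2, p=1
  tally=9, k=2, p=2
  tally=10, k=3, p=0
  tally=11, k=3, p=1
  tally=12, k=3, p=2
  tally=13, k=4, p=0
  tally=14, k=4, p=1
  tally=15, k=4, p=2

Final answer: 15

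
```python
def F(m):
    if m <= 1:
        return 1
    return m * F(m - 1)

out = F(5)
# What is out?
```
Call trace:
F(m=5)
  F(m=4)
    F(m=3)
      F(m=2)
        F(m=1)
        -> return 1
      -> return 2
    -> return 6
  -> return 24
-> return 120

Final answer: 120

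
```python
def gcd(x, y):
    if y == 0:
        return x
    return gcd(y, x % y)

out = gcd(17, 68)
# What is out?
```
Call trace:
gcd(x=17, y=68)
  gcd(x=68, y=17)
    gcd(x=17, y=0)
    -> return 17
  -> return 17
-> return 17

Final answer: 17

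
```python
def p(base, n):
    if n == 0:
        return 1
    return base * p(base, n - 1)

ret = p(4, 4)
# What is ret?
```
Call trace:
p(base=4, n=4)
  p(base=4, n=3)
    p(base=4, n=2)
      p(base=4, n=1)
        p(base=4, n=0)
        -> return 1
      -> return 4
    -> return 16
  -> return 64
-> return 256

Final answer: 256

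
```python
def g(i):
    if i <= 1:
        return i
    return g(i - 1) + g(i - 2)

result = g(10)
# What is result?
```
Call trace (a repeated sub-call is expanded the first time; later identical calls just restate its return value):
g(i=10)
  g(i=9)
    g(i=8)
      g(i=7)
        g(i=6)
          g(i=5)
            g(i=4)
              g(i=3)
                g(i=2)
                  g(i=1)
                  -> return 1
                  g(i=0)
                  -> return 0
                -> return 1
                g(i=1)
                -> return 1
              -> return 2
              g(i=2) -> return 1  (same call as traced above)
            -> return 3
            g(i=3) -> return 2  (same call as traced above)
          -> return 5
          g(i=4) -> return 3  (same call as traced above)
        -> return 8
        g(i=5) -> return 5  (same call as traced above)
      -> return 13
      g(i=6) -> return 8  (same call as traced above)
    -> return 21
    g(i=7) -> return 13  (same call as traced above)
  -> return 34
  g(i=8) -> return 21  (same call as traced above)
-> return 55

Final answer: 55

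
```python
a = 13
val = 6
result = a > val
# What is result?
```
Trace:
  a=13
  a=13, val=6
  a=13, val=6, result=True

Final answer: True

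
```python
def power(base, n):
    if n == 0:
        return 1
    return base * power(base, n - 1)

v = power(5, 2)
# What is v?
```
Call trace:
power(base=5, n=2)
  power(base=5, n=1)
    power(base=5, n=0)
    -> return 1
  -> return 5
-> return 25

Final answer: 25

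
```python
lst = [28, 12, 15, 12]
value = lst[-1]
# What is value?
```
Trace:
  lst=[28, 12, 15, 12]
  lst=[28, 12, 15, 12], value=12

Final answer: 12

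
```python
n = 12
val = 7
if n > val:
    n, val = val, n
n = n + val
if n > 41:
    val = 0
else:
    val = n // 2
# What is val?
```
Trace:
  n=12
  n=12, val=7
  n=7, val=12
  n=19, val=12
  n=19, val=9

Final answer: 9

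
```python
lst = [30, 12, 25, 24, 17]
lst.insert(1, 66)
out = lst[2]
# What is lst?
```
Trace:
  lst=[30, 12, 25, 24, 17]
  lst=[30, 66, 12, 25, 24, 17]
  lst=[30, 66, 12, 25, 24, 17], out=12

Final answer: [30, 66, 12, 25, 24, 17]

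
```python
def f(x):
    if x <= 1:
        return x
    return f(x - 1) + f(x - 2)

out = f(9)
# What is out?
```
Call trace (a repeated sub-call is expanded the first time; later identical calls just restate its return value):
f(x=9)
  f(x=8)
    f(x=7)
      f(x=6)
        f(x=5)
          f(x=4)
            f(x=3)
              f(x=2)
                f(x=1)
                -> return 1
                f(x=0)
                -> return 0
              -> return 1
              f(x=1)
              -> return 1
            -> return 2
            f(x=2) -> return 1  (same call as traced above)
          -> return 3
          f(x=3) -> return 2  (same call as traced above)
        -> return 5
        f(x=4) -> return 3  (same call as traced above)
      -> return 8
      f(x=5) -> return 5  (same call as traced above)
    -> return 13
    f(x=6) -> return 8  (same call as traced above)
  -> return 21
  f(x=7) -> return 13  (same call as traced above)
-> return 34

Final answer: 34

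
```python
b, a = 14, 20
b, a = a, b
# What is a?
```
Trace:
  b=14, a=20
  b=20, a=14

Final answer: 14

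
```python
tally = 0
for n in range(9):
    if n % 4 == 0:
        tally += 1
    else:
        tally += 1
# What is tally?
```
Trace:
  tally=0
  tally=1, n=0
  tally=2, n=1
  tally=3, n=2
  tally=4, n=3
  tally=5, n=4
  tally=6, n=5
  tally=7, n=6
  tally=8, n=7
  tally=9, n=8

Final answer: 9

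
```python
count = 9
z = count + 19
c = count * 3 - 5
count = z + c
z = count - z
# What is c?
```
Trace:
  count=9
  count=9, z=28
  count=9, z=28, c=22
  count=50, z=28, c=22
  count=50, z=22, c=22

Final answer: 22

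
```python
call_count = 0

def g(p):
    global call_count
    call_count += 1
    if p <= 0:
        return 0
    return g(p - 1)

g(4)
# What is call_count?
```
Call trace:
g(p=4)
  g(p=3)
    g(p=2)
      g(p=1)
        g(p=0)
        -> return 0
      -> return 0
    -> return 0
  -> return 0
-> return 0

call_count is incremented once per call. g is entered once for each p = 4, 3, 2, 1, 0 (the p <= 0 call returns without recursing), i.e. 4 + 1 calls.
call_count = 5

Final answer: 5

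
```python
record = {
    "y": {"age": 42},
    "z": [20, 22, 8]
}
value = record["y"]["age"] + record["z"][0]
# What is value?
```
Trace:
  record={'y': {'age': 42}, 'z': [20, 22, 8]}
  record={'y': {'age': 42}, 'z': [20, 22, 8]}, value=62

Final answer: 62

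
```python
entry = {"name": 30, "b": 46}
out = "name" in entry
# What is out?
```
Trace:
  entry={'name': 30, 'b': 46}
  entry={'name': 30, 'b': 46}, out=True

Final answer: True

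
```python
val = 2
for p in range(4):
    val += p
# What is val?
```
Trace:
  val=2
  val=2, p=0
  val=3, p=1
  val=5, p=2
  val=8, p=3

Final answer: 8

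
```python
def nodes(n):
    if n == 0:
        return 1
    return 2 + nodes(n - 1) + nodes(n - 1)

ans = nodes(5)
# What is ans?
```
Call trace (a repeated sub-call is expanded the first time; later identical calls just restate its return value):
nodes(n=5)
  nodes(n=4)
    nodes(n=3)
      nodes(n=2)
        nodes(n=1)
          nodes(n=0)
          -> return 1
          nodes(n=0)
          -> return 1
        -> return 4
        nodes(n=1) -> return 4  (same call as traced above)
      -> return 10
      nodes(n=2) -> return 10  (same call as traced above)
    -> return 22
    nodes(n=3) -> return 22  (same call as traced above)
  -> return 46
  nodes(n=4) -> return 46  (same call as traced above)
-> return 94

Final answer: 94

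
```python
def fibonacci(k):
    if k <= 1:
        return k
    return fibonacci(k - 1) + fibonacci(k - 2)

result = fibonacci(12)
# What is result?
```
Call trace (a repeated sub-call is expanded the first time; later identical calls just restate its return value):
fibonacci(k=12)
  fibonacci(k=11)
    fibonacci(k=10)
      fibonacci(k=9)
        fibonacci(k=8)
          fibonacci(k=7)
            fibonacci(k=6)
              fibonacci(k=5)
                fibonacci(k=4)
                  fibonacci(k=3)
                    fibonacci(k=2)
                      fibonacci(k=1)
                      -> return 1
                      fibonacci(k=0)
                      -> return 0
                    -> return 1
                    fibonacci(k=1)
                    -> return 1
                  -> return 2
                  fibonacci(k=2) -> return 1  (same call as traced above)
                -> return 3
                fibonacci(k=3) -> return 2  (same call as traced above)
              -> return 5
              fibonacci(k=4) -> return 3  (same call as traced above)
            -> return 8
            fibonacci(k=5) -> return 5  (same call as traced above)
          -> return 13
          fibonacci(k=6) -> return 8  (same call as traced above)
        -> return 21
        fibonacci(k=7) -> return 13  (same call as traced above)
      -> return 34
      fibonacci(k=8) -> return 21  (same call as traced above)
    -> return 55
    fibonacci(k=9) -> return 34  (same call as traced above)
  -> return 89
  fibonacci(k=10) -> return 55  (same call as traced above)
-> return 144

Final answer: 144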